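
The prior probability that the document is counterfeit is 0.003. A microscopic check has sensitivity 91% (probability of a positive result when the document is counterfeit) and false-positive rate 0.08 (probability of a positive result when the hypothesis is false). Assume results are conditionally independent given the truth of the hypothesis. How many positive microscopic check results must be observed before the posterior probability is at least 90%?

4

Prior odds = 0.003/0.997 = 3/997.
Likelihood ratio of a positive result = 0.91/0.08 = 11.375.
Target posterior odds = 0.9/0.1 = 9.
Require 11.375ⁿ ≥ 9 ÷ (3/997) = 2991.
11.375³ = 753571/512 falls short of 2991 but 11.375⁴ = 68574961/4096 reaches it, so n = 4.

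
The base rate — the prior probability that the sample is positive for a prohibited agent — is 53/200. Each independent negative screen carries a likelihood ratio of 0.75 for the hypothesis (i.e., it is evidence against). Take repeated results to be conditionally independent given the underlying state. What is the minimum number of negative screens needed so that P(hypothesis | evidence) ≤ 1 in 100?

Prior odds = 0.265/0.735 = 53/147.
Likelihood ratio per negative screen = 0.75.
Target posterior odds = 0.01/0.99 = 1/99.
Require 0.75ⁿ ≤ 1/99 ÷ (53/147) = 49/1749.
0.75¹² = 531441/16777216 is still above 49/1749 but 0.75¹³ = 1594323/67108864 is at or below it, so n = 13.

13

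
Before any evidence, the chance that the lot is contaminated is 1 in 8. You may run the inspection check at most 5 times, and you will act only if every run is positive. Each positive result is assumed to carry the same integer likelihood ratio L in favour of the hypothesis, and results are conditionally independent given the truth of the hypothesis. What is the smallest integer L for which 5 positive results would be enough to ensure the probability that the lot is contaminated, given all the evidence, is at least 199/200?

Prior odds = 0.125/0.875 = 1/7.
Target odds = 0.995/0.005 = 199.
Need L⁵ ≥ 199 ÷ (1/7) = 1393.
4⁵ = 1024 < 1393 ≤ 3125 = 5⁵, so L = 5.

5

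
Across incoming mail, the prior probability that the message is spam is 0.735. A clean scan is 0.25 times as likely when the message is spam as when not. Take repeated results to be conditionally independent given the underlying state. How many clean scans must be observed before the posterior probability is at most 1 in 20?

3

Prior odds: 0.735 ÷ 0.265 = 147/53.
Likelihood ratio per clean scan = 0.25.
Target posterior odds = 0.05/0.95 = 1/19.
Need (147/53) × 0.25ⁿ ≤ 1/19, i.e. 0.25ⁿ ≤ 53/2793.
0.25² = 0.0625 is still above 53/2793 but 0.25³ = 0.015625 is at or below it, so n = 3.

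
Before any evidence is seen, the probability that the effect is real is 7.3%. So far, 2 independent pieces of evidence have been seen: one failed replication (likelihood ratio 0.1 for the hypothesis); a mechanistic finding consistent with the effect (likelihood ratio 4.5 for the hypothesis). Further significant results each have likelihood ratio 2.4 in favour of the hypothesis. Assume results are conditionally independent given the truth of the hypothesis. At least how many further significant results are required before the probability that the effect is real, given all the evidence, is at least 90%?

7

Prior odds = 0.073/0.927 = 73/927.
Combined Bayes factor of the evidence already in hand = 0.1 × 4.5 = 0.45.
Odds after that evidence = (73/927) × 0.45 = 73/2060.
Target odds = 0.9/0.1 = 9.
Need 2.4ⁿ ≥ 9 ÷ (73/2060) = 18540/73.
2.4⁶ = 2985984/15625 falls short of 18540/73 but 2.4⁷ = 35831808/78125 reaches it, so n = 7.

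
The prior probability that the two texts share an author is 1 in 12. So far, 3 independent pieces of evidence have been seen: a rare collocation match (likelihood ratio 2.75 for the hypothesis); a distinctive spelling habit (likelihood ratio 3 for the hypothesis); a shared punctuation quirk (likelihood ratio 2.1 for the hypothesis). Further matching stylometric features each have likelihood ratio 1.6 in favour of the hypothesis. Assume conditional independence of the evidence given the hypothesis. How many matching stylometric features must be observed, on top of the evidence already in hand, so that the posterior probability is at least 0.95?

Prior odds = (1/12)/(11/12) = 1/11.
Combined Bayes factor of the evidence already in hand = 2.75 × 3 × 2.1 = 17.325.
Odds after that evidence = (1/11) × 17.325 = 1.575.
Target odds = 0.95/0.05 = 19.
Need 1.6ⁿ ≥ 19 ÷ 1.575 = 760/63.
1.6⁵ = 10.48576 falls short of 760/63 but 1.6⁶ = 262144/15625 reaches it, so n = 6.

6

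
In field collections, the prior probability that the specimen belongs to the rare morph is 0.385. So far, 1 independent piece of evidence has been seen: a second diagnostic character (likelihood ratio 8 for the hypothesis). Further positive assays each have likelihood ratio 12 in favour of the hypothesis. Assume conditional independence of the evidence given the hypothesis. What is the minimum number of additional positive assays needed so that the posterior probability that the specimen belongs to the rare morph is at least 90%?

1

Prior odds = 0.385/0.615 = 77/123.
Bayes factor of the evidence already in hand = 8.
Odds after that evidence = (77/123) × 8 = 616/123.
Target odds = 0.9/0.1 = 9.
Need 12ⁿ ≥ 9 ÷ (616/123) = 1107/616.
12¹ = 12, which meets the required 1107/616; so n = 1.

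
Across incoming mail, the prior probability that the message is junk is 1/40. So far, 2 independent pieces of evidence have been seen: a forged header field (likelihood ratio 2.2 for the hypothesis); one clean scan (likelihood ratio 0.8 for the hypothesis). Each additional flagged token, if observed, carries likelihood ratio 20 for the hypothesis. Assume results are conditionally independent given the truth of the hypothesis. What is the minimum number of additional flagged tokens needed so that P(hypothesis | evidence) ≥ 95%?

3

Prior odds = 0.025/0.975 = 1/39.
Combined Bayes factor of the evidence already in hand = 2.2 × 0.8 = 1.76.
Odds after that evidence = (1/39) × 1.76 = 44/975.
Target odds = 0.95/0.05 = 19.
Need 20ⁿ ≥ 19 ÷ (44/975) = 18525/44.
20² = 400 falls short of 18525/44 but 20³ = 8000 reaches it, so n = 3.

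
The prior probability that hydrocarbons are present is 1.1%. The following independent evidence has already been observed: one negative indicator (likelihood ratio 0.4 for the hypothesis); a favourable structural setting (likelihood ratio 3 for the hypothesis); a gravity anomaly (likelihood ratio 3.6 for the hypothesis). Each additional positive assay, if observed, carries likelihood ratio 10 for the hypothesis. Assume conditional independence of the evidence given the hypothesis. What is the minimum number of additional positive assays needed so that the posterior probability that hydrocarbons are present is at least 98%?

4

Prior odds = 0.011/0.989 = 11/989.
Combined Bayes factor of the evidence already in hand = 0.4 × 3 × 3.6 = 4.32.
Odds after that evidence = (11/989) × 4.32 = 1188/24725.
Target odds = 0.98/0.02 = 49.
Need 10ⁿ ≥ 49 ÷ (1188/24725) = 1211525/1188.
10³ = 1000 falls short of 1211525/1188 but 10⁴ = 10000 reaches it, so n = 4.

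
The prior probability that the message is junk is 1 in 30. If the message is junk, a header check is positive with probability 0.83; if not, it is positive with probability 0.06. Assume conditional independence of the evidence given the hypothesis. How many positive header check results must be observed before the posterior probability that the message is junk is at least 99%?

4

Prior odds = (1/30)/(29/30) = 1/29.
Likelihood ratio of a positive = 0.83/0.06 = 83/6.
Target posterior odds = 0.99/0.01 = 99.
Need (1/29) × (83/6)ⁿ ≥ 99, i.e. (83/6)ⁿ ≥ 2871.
(83/6)³ = 571787/216 falls short of 2871 but (83/6)⁴ = 47458321/1296 reaches it, so n = 4.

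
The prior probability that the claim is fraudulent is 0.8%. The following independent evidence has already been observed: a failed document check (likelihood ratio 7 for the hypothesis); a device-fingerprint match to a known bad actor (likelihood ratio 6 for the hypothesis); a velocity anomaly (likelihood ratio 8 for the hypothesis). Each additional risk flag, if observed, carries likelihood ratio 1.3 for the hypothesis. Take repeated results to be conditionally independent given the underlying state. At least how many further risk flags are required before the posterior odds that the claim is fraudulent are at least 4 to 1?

2

Prior odds = 0.008/0.992 = 1/124.
Combined Bayes factor of the evidence already in hand = 7 × 6 × 8 = 336.
Odds after that evidence = (1/124) × 336 = 84/31.
Target odds = 4.
Need 1.3ⁿ ≥ 4 ÷ (84/31) = 31/21.
1.3¹ = 1.3 falls short of 31/21 but 1.3² = 1.69 reaches it, so n = 2.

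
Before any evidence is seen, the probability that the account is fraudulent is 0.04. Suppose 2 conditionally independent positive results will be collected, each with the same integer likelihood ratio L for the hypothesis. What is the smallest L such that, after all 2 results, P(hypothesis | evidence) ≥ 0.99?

Prior odds = 0.04/0.96 = 1/24.
Target odds = 0.99/0.01 = 99.
Need L² ≥ 99 ÷ (1/24) = 2376.
48² = 2304 < 2376 ≤ 2401 = 49², so L = 49.

49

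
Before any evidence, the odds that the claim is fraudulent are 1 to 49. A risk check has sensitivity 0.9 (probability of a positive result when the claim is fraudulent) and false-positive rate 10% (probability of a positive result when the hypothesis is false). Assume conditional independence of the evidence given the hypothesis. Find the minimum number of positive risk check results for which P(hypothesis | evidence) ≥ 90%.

Prior odds = 1/49.
Likelihood ratio of a positive result = 0.9/0.1 = 9.
Target posterior odds = 0.9/0.1 = 9.
Need (1/49) × 9ⁿ ≥ 9, i.e. 9ⁿ ≥ 441.
9² = 81 falls short of 441 but 9³ = 729 reaches it, so n = 3.

3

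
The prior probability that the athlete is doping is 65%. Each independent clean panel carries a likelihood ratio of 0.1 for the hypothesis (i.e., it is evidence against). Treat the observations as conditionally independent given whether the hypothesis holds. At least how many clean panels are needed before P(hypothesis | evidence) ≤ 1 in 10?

2

Prior odds: 0.65 ÷ 0.35 = 13/7.
Likelihood ratio per clean panel = 0.1.
Target odds: 0.1 ÷ 0.9 = 1/9.
Require 0.1ⁿ ≤ 1/9 ÷ (13/7) = 7/117.
0.1¹ = 0.1 is still above 7/117 but 0.1² = 0.01 is at or below it, so n = 2.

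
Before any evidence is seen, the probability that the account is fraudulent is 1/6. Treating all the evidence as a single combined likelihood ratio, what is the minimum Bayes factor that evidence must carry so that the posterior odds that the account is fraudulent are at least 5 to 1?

25

Prior odds = (1/6)/(5/6) = 0.2.
Target odds = 5.
Required Bayes factor = 5 ÷ 0.2 = 25.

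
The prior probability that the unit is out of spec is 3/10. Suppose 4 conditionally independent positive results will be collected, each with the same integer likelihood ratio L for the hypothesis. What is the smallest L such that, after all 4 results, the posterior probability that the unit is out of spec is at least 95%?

3

Prior odds = 0.3/0.7 = 3/7.
Target odds = 0.95/0.05 = 19.
Need L⁴ ≥ 19 ÷ (3/7) = 133/3.
2⁴ = 16 < 133/3 ≤ 81 = 3⁴, so L = 3.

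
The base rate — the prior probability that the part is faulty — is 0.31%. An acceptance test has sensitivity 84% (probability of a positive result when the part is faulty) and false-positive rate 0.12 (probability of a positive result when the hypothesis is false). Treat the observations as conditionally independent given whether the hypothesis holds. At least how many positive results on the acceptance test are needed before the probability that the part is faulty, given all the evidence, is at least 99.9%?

7

Prior odds: 0.0031 ÷ 0.9969 = 31/9969.
Likelihood ratio of a positive result = 0.84/0.12 = 7.
Target odds: 0.999 ÷ 0.001 = 999.
Require 7ⁿ ≥ 999 ÷ (31/9969) = 9959031/31.
7⁶ = 117649 falls short of 9959031/31 but 7⁷ = 823543 reaches it, so n = 7.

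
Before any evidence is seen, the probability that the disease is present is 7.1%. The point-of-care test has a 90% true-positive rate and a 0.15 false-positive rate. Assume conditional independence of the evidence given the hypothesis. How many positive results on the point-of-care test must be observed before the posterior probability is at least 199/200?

Prior odds = 0.071/0.929 = 71/929.
Likelihood ratio of a positive result = 0.9/0.15 = 6.
Target posterior odds = 0.995/0.005 = 199.
Need (71/929) × 6ⁿ ≥ 199, i.e. 6ⁿ ≥ 184871/71.
6⁴ = 1296 falls short of 184871/71 but 6⁵ = 7776 reaches it, so n = 5.

5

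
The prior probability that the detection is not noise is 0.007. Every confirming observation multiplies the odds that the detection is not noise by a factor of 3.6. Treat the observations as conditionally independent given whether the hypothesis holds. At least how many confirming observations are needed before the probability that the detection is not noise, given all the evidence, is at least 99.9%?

10

Prior odds = 0.007/0.993 = 7/993.
Likelihood ratio per confirming observation = 3.6.
Target posterior odds = 0.999/0.001 = 999.
Need (7/993) × 3.6ⁿ ≥ 999, i.e. 3.6ⁿ ≥ 992007/7.
3.6⁹ ≈101560 falls short of 992007/7 but 3.6¹⁰ ≈365616 reaches it, so n = 10.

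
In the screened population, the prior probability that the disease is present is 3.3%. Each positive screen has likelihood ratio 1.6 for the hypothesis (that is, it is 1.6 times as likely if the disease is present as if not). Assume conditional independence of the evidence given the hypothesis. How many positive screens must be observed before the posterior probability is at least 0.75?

10

Prior odds = 0.033/0.967 = 33/967.
Likelihood ratio per positive screen = 1.6.
Target odds: 0.75 ÷ 0.25 = 3.
Need (33/967) × 1.6ⁿ ≥ 3, i.e. 1.6ⁿ ≥ 967/11.
1.6⁹ = 134217728/1953125 falls short of 967/11 but 1.6¹⁰ ≈109.951 reaches it, so n = 10.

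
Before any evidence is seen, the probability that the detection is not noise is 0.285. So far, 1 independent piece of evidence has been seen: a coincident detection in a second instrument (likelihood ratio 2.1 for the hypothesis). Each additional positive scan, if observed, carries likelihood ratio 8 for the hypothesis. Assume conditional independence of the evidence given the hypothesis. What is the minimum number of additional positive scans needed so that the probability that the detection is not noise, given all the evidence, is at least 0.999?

Prior odds = 0.285/0.715 = 57/143.
Bayes factor of the evidence already in hand = 2.1.
Odds after that evidence = (57/143) × 2.1 = 1197/1430.
Target odds = 0.999/0.001 = 999.
Need 8ⁿ ≥ 999 ÷ (1197/1430) = 158730/133.
8³ = 512 falls short of 158730/133 but 8⁴ = 4096 reaches it, so n = 4.

4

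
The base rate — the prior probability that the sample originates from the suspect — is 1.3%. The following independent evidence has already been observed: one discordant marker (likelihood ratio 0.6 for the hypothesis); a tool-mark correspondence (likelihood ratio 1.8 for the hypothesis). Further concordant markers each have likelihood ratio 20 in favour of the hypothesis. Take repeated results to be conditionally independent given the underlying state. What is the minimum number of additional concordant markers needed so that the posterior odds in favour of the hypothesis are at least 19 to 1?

Prior odds = 0.013/0.987 = 13/987.
Combined Bayes factor of the evidence already in hand = 0.6 × 1.8 = 1.08.
Odds after that evidence = (13/987) × 1.08 = 117/8225.
Target odds = 19.
Need 20ⁿ ≥ 19 ÷ (117/8225) = 156275/117.
20² = 400 falls short of 156275/117 but 20³ = 8000 reaches it, so n = 3.

3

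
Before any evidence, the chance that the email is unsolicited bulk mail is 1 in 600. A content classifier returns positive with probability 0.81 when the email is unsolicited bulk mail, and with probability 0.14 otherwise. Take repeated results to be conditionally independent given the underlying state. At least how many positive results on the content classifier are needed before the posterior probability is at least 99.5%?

7

Prior odds: (1/600) ÷ (599/600) = 1/599.
Likelihood ratio of a positive result = 0.81/0.14 = 81/14.
Target posterior odds = 0.995/0.005 = 199.
Need (1/599) × (81/14)ⁿ ≥ 199, i.e. (81/14)ⁿ ≥ 119201.
(81/14)⁶ ≈37509.6 falls short of 119201 but (81/14)⁷ ≈217020 reaches it, so n = 7.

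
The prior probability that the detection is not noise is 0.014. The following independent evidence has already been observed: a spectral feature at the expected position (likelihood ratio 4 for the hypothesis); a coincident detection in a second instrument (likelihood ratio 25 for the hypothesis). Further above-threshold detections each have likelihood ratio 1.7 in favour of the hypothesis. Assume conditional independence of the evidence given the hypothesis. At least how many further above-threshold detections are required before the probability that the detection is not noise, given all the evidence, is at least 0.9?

4

Prior odds = 0.014/0.986 = 7/493.
Combined Bayes factor of the evidence already in hand = 4 × 25 = 100.
Odds after that evidence = (7/493) × 100 = 700/493.
Target odds = 0.9/0.1 = 9.
Need 1.7ⁿ ≥ 9 ÷ (700/493) = 4437/700.
1.7³ = 4.913 falls short of 4437/700 but 1.7⁴ = 8.3521 reaches it, so n = 4.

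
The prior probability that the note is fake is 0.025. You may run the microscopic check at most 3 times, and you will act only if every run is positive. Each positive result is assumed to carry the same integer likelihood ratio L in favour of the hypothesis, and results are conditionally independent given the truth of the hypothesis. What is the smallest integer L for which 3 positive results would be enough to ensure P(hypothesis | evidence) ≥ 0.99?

16

Prior odds = 0.025/0.975 = 1/39.
Target odds = 0.99/0.01 = 99.
Need L³ ≥ 99 ÷ (1/39) = 3861.
15³ = 3375 < 3861 ≤ 4096 = 16³, so L = 16.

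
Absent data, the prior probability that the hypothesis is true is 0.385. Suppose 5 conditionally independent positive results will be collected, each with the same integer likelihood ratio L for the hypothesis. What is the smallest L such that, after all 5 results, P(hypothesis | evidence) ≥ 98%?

Prior odds = 0.385/0.615 = 77/123.
Target odds = 0.98/0.02 = 49.
Need L⁵ ≥ 49 ÷ (77/123) = 861/11.
2⁵ = 32 < 861/11 ≤ 243 = 3⁵, so L = 3.

3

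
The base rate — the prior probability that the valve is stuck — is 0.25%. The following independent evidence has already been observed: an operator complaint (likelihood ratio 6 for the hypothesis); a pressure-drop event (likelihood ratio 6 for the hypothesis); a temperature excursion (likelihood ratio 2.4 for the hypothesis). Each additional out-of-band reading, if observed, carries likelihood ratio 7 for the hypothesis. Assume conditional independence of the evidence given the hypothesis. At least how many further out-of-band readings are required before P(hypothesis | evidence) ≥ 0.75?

Prior odds = 0.0025/0.9975 = 1/399.
Combined Bayes factor of the evidence already in hand = 6 × 6 × 2.4 = 86.4.
Odds after that evidence = (1/399) × 86.4 = 144/665.
Target odds = 0.75/0.25 = 3.
Need 7ⁿ ≥ 3 ÷ (144/665) = 665/48.
7¹ = 7 falls short of 665/48 but 7² = 49 reaches it, so n = 2.

2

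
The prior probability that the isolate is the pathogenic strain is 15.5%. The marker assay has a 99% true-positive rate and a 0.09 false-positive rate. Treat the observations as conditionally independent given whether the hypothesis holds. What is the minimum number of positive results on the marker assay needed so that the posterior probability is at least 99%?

3

Prior odds = 0.155/0.845 = 31/169.
Likelihood ratio of a positive result = 0.99/0.09 = 11.
Target posterior odds = 0.99/0.01 = 99.
Require 11ⁿ ≥ 99 ÷ (31/169) = 16731/31.
11² = 121 falls short of 16731/31 but 11³ = 1331 reaches it, so n = 3.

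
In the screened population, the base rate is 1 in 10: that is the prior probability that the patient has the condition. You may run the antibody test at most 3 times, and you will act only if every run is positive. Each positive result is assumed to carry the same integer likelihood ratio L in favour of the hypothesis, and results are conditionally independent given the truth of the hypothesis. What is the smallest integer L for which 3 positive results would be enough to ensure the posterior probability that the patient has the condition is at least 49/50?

8

Prior odds = 0.1/0.9 = 1/9.
Target odds = 0.98/0.02 = 49.
Need L³ ≥ 49 ÷ (1/9) = 441.
7³ = 343 < 441 ≤ 512 = 8³, so L = 8.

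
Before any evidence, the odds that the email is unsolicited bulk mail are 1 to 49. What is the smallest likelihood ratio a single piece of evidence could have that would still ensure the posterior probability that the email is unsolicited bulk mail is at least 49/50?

Prior odds = 1/49.
Target odds = 0.98/0.02 = 49.
Required Bayes factor = 49 ÷ (1/49) = 2401.

2401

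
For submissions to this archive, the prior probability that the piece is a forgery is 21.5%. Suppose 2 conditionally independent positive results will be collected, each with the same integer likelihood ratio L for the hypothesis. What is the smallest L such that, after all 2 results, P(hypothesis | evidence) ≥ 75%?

4

Prior odds = 0.215/0.785 = 43/157.
Target odds = 0.75/0.25 = 3.
Need L² ≥ 3 ÷ (43/157) = 471/43.
3² = 9 < 471/43 ≤ 16 = 4², so L = 4.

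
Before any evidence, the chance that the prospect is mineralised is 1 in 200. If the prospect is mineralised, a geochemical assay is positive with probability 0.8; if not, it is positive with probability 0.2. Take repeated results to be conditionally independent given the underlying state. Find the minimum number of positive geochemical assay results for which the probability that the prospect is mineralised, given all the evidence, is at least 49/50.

Prior odds = 0.005/0.995 = 1/199.
Likelihood ratio of a positive = 0.8/0.2 = 4.
Target odds: 0.98 ÷ 0.02 = 49.
Need (1/199) × 4ⁿ ≥ 49, i.e. 4ⁿ ≥ 9751.
4⁶ = 4096 falls short of 9751 but 4⁷ = 16384 reaches it, so n = 7.

7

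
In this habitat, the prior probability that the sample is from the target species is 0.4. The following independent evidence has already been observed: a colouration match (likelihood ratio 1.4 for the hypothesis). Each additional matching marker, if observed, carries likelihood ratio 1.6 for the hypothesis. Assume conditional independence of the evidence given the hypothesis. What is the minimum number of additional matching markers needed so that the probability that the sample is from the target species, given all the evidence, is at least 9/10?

Prior odds = 0.4/0.6 = 2/3.
Bayes factor of the evidence already in hand = 1.4.
Odds after that evidence = (2/3) × 1.4 = 14/15.
Target odds = 0.9/0.1 = 9.
Need 1.6ⁿ ≥ 9 ÷ (14/15) = 135/14.
1.6⁴ = 6.5536 falls short of 135/14 but 1.6⁵ = 10.48576 reaches it, so n = 5.

5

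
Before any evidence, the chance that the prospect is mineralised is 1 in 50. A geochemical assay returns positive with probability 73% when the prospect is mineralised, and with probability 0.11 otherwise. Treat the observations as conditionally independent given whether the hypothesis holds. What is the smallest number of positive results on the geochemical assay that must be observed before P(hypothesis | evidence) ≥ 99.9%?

Prior odds: 0.02 ÷ 0.98 = 1/49.
Likelihood ratio of a positive result = 0.73/0.11 = 73/11.
Target odds: 0.999 ÷ 0.001 = 999.
Require (73/11)ⁿ ≥ 999 ÷ (1/49) = 48951.
(73/11)⁵ ≈12872.1 falls short of 48951 but (73/11)⁶ ≈85424.2 reaches it, so n = 6.

6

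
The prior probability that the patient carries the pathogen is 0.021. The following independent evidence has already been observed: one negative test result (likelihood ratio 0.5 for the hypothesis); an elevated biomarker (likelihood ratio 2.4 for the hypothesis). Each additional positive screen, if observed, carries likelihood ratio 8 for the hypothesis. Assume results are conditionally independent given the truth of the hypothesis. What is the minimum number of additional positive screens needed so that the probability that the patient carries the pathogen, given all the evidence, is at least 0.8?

Prior odds = 0.021/0.979 = 21/979.
Combined Bayes factor of the evidence already in hand = 0.5 × 2.4 = 1.2.
Odds after that evidence = (21/979) × 1.2 = 126/4895.
Target odds = 0.8/0.2 = 4.
Need 8ⁿ ≥ 4 ÷ (126/4895) = 9790/63.
8² = 64 falls short of 9790/63 but 8³ = 512 reaches it, so n = 3.

3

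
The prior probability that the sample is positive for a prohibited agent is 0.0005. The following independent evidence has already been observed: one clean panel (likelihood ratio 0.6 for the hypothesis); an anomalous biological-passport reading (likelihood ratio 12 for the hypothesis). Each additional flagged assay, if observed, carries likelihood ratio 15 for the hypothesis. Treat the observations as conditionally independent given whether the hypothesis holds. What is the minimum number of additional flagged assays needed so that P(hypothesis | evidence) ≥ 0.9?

3

Prior odds = 0.0005/0.9995 = 1/1999.
Combined Bayes factor of the evidence already in hand = 0.6 × 12 = 7.2.
Odds after that evidence = (1/1999) × 7.2 = 36/9995.
Target odds = 0.9/0.1 = 9.
Need 15ⁿ ≥ 9 ÷ (36/9995) = 2498.75.
15² = 225 falls short of 2498.75 but 15³ = 3375 reaches it, so n = 3.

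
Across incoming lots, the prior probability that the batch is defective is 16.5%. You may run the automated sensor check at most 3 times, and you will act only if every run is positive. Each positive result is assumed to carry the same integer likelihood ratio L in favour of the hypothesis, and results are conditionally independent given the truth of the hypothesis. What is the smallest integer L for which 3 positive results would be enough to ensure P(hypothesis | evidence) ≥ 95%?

5

Prior odds = 0.165/0.835 = 33/167.
Target odds = 0.95/0.05 = 19.
Need L³ ≥ 19 ÷ (33/167) = 3173/33.
4³ = 64 < 3173/33 ≤ 125 = 5³, so L = 5.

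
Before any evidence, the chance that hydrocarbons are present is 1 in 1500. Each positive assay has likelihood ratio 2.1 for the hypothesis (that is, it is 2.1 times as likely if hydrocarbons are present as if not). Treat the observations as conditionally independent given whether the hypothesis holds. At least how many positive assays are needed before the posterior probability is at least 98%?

Prior odds: (1/1500) ÷ (1499/1500) = 1/1499.
Likelihood ratio per positive assay = 2.1.
Target odds: 0.98 ÷ 0.02 = 49.
Require 2.1ⁿ ≥ 49 ÷ (1/1499) = 73451.
2.1¹⁵ ≈68122.3 falls short of 73451 but 2.1¹⁶ ≈143057 reaches it, so n = 16.

16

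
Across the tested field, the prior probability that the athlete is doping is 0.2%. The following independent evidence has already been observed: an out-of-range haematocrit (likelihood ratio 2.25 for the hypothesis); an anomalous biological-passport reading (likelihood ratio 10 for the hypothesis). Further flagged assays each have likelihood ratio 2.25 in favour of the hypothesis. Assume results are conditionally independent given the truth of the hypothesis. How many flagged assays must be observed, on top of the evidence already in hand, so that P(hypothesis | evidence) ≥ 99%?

Prior odds = 0.002/0.998 = 1/499.
Combined Bayes factor of the evidence already in hand = 2.25 × 10 = 22.5.
Odds after that evidence = (1/499) × 22.5 = 45/998.
Target odds = 0.99/0.01 = 99.
Need 2.25ⁿ ≥ 99 ÷ (45/998) = 2195.6.
2.25⁹ = 387420489/262144 falls short of 2195.6 but 2.25¹⁰ ≈3325.26 reaches it, so n = 10.

10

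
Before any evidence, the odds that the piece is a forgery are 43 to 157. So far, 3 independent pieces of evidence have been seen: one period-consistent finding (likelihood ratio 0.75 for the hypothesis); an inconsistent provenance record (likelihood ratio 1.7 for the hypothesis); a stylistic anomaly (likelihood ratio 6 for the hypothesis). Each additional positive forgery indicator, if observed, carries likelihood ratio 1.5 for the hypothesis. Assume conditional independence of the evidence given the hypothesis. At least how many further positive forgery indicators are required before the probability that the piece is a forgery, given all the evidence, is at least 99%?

Prior odds = 43/157.
Combined Bayes factor of the evidence already in hand = 0.75 × 1.7 × 6 = 7.65.
Odds after that evidence = (43/157) × 7.65 = 6579/3140.
Target odds = 0.99/0.01 = 99.
Need 1.5ⁿ ≥ 99 ÷ (6579/3140) = 34540/731.
1.5⁹ = 19683/512 falls short of 34540/731 but 1.5¹⁰ = 59049/1024 reaches it, so n = 10.

10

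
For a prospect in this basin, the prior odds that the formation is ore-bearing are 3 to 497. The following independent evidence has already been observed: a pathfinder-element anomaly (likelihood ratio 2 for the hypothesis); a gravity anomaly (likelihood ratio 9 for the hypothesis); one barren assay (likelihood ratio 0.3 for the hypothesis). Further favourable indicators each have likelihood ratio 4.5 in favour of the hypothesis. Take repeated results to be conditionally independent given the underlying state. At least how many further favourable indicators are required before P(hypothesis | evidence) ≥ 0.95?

Prior odds = 3/497.
Combined Bayes factor of the evidence already in hand = 2 × 9 × 0.3 = 5.4.
Odds after that evidence = (3/497) × 5.4 = 81/2485.
Target odds = 0.95/0.05 = 19.
Need 4.5ⁿ ≥ 19 ÷ (81/2485) = 47215/81.
4.5⁴ = 410.0625 falls short of 47215/81 but 4.5⁵ = 1845.28125 reaches it, so n = 5.

5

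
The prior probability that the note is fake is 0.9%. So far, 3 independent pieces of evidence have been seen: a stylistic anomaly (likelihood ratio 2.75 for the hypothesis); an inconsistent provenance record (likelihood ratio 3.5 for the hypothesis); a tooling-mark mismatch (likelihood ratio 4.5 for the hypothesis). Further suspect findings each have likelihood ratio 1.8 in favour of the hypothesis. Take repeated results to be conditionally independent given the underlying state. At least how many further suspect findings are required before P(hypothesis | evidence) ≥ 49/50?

Prior odds = 0.009/0.991 = 9/991.
Combined Bayes factor of the evidence already in hand = 2.75 × 3.5 × 4.5 = 43.3125.
Odds after that evidence = (9/991) × 43.3125 = 6237/15856.
Target odds = 0.98/0.02 = 49.
Need 1.8ⁿ ≥ 49 ÷ (6237/15856) = 110992/891.
1.8⁸ = 43046721/390625 falls short of 110992/891 but 1.8⁹ = 387420489/1953125 reaches it, so n = 9.

9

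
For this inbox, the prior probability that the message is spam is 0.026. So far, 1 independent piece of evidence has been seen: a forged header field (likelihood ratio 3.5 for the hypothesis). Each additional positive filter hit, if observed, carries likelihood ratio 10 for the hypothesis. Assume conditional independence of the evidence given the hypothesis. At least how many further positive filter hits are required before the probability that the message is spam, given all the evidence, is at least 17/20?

2

Prior odds = 0.026/0.974 = 13/487.
Bayes factor of the evidence already in hand = 3.5.
Odds after that evidence = (13/487) × 3.5 = 91/974.
Target odds = 0.85/0.15 = 17/3.
Need 10ⁿ ≥ 17/3 ÷ (91/974) = 16558/273.
10¹ = 10 falls short of 16558/273 but 10² = 100 reaches it, so n = 2.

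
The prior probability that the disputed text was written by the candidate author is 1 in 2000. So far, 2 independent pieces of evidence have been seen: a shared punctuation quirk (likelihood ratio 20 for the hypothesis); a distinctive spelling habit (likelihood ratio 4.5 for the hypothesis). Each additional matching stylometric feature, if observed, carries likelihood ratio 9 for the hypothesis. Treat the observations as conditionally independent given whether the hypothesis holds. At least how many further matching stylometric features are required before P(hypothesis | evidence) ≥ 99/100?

4

Prior odds = 0.0005/0.9995 = 1/1999.
Combined Bayes factor of the evidence already in hand = 20 × 4.5 = 90.
Odds after that evidence = (1/1999) × 90 = 90/1999.
Target odds = 0.99/0.01 = 99.
Need 9ⁿ ≥ 99 ÷ (90/1999) = 2198.9.
9³ = 729 falls short of 2198.9 but 9⁴ = 6561 reaches it, so n = 4.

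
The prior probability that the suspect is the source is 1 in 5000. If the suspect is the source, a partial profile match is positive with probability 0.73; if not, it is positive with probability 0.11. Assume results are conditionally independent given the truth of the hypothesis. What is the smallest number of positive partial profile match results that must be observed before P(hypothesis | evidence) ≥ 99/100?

Prior odds: 0.0002 ÷ 0.9998 = 1/4999.
Likelihood ratio of a positive = 0.73/0.11 = 73/11.
Target posterior odds = 0.99/0.01 = 99.
Need (1/4999) × (73/11)ⁿ ≥ 99, i.e. (73/11)ⁿ ≥ 494901.
(73/11)⁶ ≈85424.2 falls short of 494901 but (73/11)⁷ ≈566906 reaches it, so n = 7.

7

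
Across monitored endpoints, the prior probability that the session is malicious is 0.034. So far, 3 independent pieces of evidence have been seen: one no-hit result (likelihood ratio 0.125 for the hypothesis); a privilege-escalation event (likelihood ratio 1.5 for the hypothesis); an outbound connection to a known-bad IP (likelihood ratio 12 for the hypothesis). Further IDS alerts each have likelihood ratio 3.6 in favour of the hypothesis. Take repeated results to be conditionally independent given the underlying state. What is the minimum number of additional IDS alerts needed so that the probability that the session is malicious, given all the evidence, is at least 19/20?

5

Prior odds = 0.034/0.966 = 17/483.
Combined Bayes factor of the evidence already in hand = 0.125 × 1.5 × 12 = 2.25.
Odds after that evidence = (17/483) × 2.25 = 51/644.
Target odds = 0.95/0.05 = 19.
Need 3.6ⁿ ≥ 19 ÷ (51/644) = 12236/51.
3.6⁴ = 167.9616 falls short of 12236/51 but 3.6⁵ = 604.66176 reaches it, so n = 5.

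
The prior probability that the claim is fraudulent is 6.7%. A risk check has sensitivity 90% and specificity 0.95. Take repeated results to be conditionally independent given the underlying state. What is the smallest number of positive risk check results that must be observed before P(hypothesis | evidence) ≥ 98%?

3

Prior odds = 0.067/0.933 = 67/933.
False-positive rate = 1 − 0.95 = 0.05; likelihood ratio of a positive = 0.9/0.05 = 18.
Target posterior odds = 0.98/0.02 = 49.
Require 18ⁿ ≥ 49 ÷ (67/933) = 45717/67.
18² = 324 falls short of 45717/67 but 18³ = 5832 reaches it, so n = 3.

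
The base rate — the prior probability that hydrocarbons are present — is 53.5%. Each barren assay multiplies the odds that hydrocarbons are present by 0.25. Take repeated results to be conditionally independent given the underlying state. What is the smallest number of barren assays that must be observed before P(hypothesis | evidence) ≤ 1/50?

Prior odds: 0.535 ÷ 0.465 = 107/93.
Likelihood ratio per barren assay = 0.25.
Target odds: 0.02 ÷ 0.98 = 1/49.
Need (107/93) × 0.25ⁿ ≤ 1/49, i.e. 0.25ⁿ ≤ 93/5243.
0.25² = 0.0625 is still above 93/5243 but 0.25³ = 0.015625 is at or below it, so n = 3.

3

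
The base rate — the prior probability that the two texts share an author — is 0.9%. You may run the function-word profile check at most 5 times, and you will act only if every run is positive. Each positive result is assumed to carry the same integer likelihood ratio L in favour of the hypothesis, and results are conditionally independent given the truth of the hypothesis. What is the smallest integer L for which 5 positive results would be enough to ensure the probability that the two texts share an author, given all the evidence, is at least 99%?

7

Prior odds = 0.009/0.991 = 9/991.
Target odds = 0.99/0.01 = 99.
Need L⁵ ≥ 99 ÷ (9/991) = 10901.
6⁵ = 7776 < 10901 ≤ 16807 = 7⁵, so L = 7.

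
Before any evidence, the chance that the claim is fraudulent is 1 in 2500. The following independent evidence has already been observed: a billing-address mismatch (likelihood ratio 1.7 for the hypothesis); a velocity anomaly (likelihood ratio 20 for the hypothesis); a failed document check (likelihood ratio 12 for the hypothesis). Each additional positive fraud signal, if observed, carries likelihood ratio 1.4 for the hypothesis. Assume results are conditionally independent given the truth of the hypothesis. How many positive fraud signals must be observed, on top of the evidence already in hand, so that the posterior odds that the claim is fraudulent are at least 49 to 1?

17

Prior odds = 0.0004/0.9996 = 1/2499.
Combined Bayes factor of the evidence already in hand = 1.7 × 20 × 12 = 408.
Odds after that evidence = (1/2499) × 408 = 8/49.
Target odds = 49.
Need 1.4ⁿ ≥ 49 ÷ (8/49) = 300.125.
1.4¹⁶ ≈217.795 falls short of 300.125 but 1.4¹⁷ ≈304.913 reaches it, so n = 17.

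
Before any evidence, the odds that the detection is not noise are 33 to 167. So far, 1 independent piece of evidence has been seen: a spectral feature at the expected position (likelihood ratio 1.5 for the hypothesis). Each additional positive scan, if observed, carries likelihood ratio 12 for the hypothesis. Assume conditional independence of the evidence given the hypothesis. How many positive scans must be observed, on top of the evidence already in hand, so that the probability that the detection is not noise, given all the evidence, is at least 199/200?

3

Prior odds = 33/167.
Bayes factor of the evidence already in hand = 1.5.
Odds after that evidence = (33/167) × 1.5 = 99/334.
Target odds = 0.995/0.005 = 199.
Need 12ⁿ ≥ 199 ÷ (99/334) = 66466/99.
12² = 144 falls short of 66466/99 but 12³ = 1728 reaches it, so n = 3.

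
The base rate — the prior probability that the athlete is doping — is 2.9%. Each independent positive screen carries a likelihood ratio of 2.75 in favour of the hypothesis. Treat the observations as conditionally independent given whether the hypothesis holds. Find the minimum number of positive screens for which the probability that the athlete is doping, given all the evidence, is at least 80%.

Prior odds: 0.029 ÷ 0.971 = 29/971.
Likelihood ratio per positive screen = 2.75.
Target posterior odds = 0.8/0.2 = 4.
Need (29/971) × 2.75ⁿ ≥ 4, i.e. 2.75ⁿ ≥ 3884/29.
2.75⁴ = 57.19140625 falls short of 3884/29 but 2.75⁵ = 161051/1024 reaches it, so n = 5.

5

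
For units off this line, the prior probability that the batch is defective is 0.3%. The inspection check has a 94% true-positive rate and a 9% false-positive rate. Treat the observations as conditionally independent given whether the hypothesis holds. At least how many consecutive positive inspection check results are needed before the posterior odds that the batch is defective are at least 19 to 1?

Prior odds: 0.003 ÷ 0.997 = 3/997.
Likelihood ratio of a positive result = 0.94/0.09 = 94/9.
Target odds = 19.
Require (94/9)ⁿ ≥ 19 ÷ (3/997) = 18943/3.
(94/9)³ = 830584/729 falls short of 18943/3 but (94/9)⁴ = 78074896/6561 reaches it, so n = 4.

4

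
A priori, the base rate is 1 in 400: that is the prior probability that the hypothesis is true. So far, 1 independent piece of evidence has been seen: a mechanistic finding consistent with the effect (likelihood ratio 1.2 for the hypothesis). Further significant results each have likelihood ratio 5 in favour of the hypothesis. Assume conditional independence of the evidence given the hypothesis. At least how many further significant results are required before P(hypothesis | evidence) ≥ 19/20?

Prior odds = 0.0025/0.9975 = 1/399.
Bayes factor of the evidence already in hand = 1.2.
Odds after that evidence = (1/399) × 1.2 = 2/665.
Target odds = 0.95/0.05 = 19.
Need 5ⁿ ≥ 19 ÷ (2/665) = 6317.5.
5⁵ = 3125 falls short of 6317.5 but 5⁶ = 15625 reaches it, so n = 6.

6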